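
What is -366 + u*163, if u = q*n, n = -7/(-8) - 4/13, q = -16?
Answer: -23992/13 ≈ -1845.5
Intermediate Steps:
n = 59/104 (n = -7*(-⅛) - 4*1/13 = 7/8 - 4/13 = 59/104 ≈ 0.56731)
u = -118/13 (u = -16*59/104 = -118/13 ≈ -9.0769)
-366 + u*163 = -366 - 118/13*163 = -366 - 19234/13 = -23992/13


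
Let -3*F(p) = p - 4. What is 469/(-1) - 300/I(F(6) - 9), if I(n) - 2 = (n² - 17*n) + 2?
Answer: -276916/589 ≈ -470.15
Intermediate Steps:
F(p) = 4/3 - p/3 (F(p) = -(p - 4)/3 = -(-4 + p)/3 = 4/3 - p/3)
I(n) = 4 + n² - 17*n (I(n) = 2 + ((n² - 17*n) + 2) = 2 + (2 + n² - 17*n) = 4 + n² - 17*n)
469/(-1) - 300/I(F(6) - 9) = 469/(-1) - 300/(4 + ((4/3 - ⅓*6) - 9)² - 17*((4/3 - ⅓*6) - 9)) = 469*(-1) - 300/(4 + ((4/3 - 2) - 9)² - 17*((4/3 - 2) - 9)) = -469 - 300/(4 + (-⅔ - 9)² - 17*(-⅔ - 9)) = -469 - 300/(4 + (-29/3)² - 17*(-29/3)) = -469 - 300/(4 + 841/9 + 493/3) = -469 - 300/2356/9 = -469 - 300*9/2356 = -469 - 675/589 = -276916/589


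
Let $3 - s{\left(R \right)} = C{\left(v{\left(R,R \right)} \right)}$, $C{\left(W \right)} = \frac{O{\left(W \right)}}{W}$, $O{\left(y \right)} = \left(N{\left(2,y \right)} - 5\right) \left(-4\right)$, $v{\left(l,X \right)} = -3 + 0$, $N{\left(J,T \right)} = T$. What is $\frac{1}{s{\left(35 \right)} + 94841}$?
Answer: $\frac{3}{284564} \approx 1.0542 \cdot 10^{-5}$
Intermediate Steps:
$v{\left(l,X \right)} = -3$
$O{\left(y \right)} = 20 - 4 y$ ($O{\left(y \right)} = \left(y - 5\right) \left(-4\right) = \left(-5 + y\right) \left(-4\right) = 20 - 4 y$)
$C{\left(W \right)} = \frac{20 - 4 W}{W}$
$s{\left(R \right)} = \frac{41}{3}$ ($s{\left(R \right)} = 3 - \left(-4 + \frac{20}{-3}\right) = 3 - \left(-4 + 20 \left(- \frac{1}{3}\right)\right) = 3 - \left(-4 - \frac{20}{3}\right) = 3 - - \frac{32}{3} = 3 + \frac{32}{3} = \frac{41}{3}$)
$\frac{1}{s{\left(35 \right)} + 94841} = \frac{1}{\frac{41}{3} + 94841} = \frac{1}{\frac{284564}{3}} = \frac{3}{284564}$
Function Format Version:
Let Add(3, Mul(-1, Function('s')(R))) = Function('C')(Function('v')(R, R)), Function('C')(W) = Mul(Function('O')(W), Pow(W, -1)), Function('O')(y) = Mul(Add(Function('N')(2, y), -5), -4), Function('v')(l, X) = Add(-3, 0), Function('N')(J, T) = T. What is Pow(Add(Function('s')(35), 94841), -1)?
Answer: Rational(3, 284564) ≈ 1.0542e-5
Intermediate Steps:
Function('v')(l, X) = -3
Function('O')(y) = Add(20, Mul(-4, y)) (Function('O')(y) = Mul(Add(y, -5), -4) = Mul(Add(-5, y), -4) = Add(20, Mul(-4, y)))
Function('C')(W) = Mul(Pow(W, -1), Add(20, Mul(-4, W))) (Function('C')(W) = Mul(Add(20, Mul(-4, W)), Pow(W, -1)) = Mul(Pow(W, -1), Add(20, Mul(-4, W))))
Function('s')(R) = Rational(41, 3) (Function('s')(R) = Add(3, Mul(-1, Add(-4, Mul(20, Pow(-3, -1))))) = Add(3, Mul(-1, Add(-4, Mul(20, Rational(-1, 3))))) = Add(3, Mul(-1, Add(-4, Rational(-20, 3)))) = Add(3, Mul(-1, Rational(-32, 3))) = Add(3, Rational(32, 3)) = Rational(41, 3))
Pow(Add(Function('s')(35), 94841), -1) = Pow(Add(Rational(41, 3), 94841), -1) = Pow(Rational(284564, 3), -1) = Rational(3, 284564)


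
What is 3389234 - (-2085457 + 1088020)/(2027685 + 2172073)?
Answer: 14233963602809/4199758 ≈ 3.3892e+6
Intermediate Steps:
3389234 - (-2085457 + 1088020)/(2027685 + 2172073) = 3389234 - (-997437)/4199758 = 3389234 - 1*(-997437/4199758) = 3389234 + 997437/4199758 = 14233963602809/4199758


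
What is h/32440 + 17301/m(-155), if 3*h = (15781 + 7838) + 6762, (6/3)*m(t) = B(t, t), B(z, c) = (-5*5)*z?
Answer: 232346201/25141000 ≈ 9.2417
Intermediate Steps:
B(z, c) = -25*z
m(t) = -25*t/2 (m(t) = (-25*t)/2 = -25*t/2)
h = 10127 (h = ((15781 + 7838) + 6762)/3 = (23619 + 6762)/3 = (1/3)*30381 = 10127)
h/32440 + 17301/m(-155) = 10127/32440 + 17301/((-25/2*(-155))) = 10127*(1/32440) + 17301/(3875/2) = 10127/32440 + 17301*(2/3875) = 10127/32440 + 34602/3875 = 232346201/25141000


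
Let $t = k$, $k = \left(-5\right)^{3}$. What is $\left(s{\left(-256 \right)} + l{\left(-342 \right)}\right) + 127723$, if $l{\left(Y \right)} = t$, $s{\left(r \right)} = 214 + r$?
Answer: $127556$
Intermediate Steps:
$k = -125$
$t = -125$
$l{\left(Y \right)} = -125$
$\left(s{\left(-256 \right)} + l{\left(-342 \right)}\right) + 127723 = \left(\left(214 - 256\right) - 125\right) + 127723 = \left(-42 - 125\right) + 127723 = -167 + 127723 = 127556$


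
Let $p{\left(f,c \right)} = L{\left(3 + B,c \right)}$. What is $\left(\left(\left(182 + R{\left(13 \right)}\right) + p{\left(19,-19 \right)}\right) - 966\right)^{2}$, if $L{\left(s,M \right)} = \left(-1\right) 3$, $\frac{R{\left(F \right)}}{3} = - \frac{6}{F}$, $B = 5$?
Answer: $\frac{105042001}{169} \approx 6.2155 \cdot 10^{5}$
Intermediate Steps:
$R{\left(F \right)} = - \frac{18}{F}$ ($R{\left(F \right)} = 3 \left(- \frac{6}{F}\right) = - \frac{18}{F}$)
$L{\left(s,M \right)} = -3$
$p{\left(f,c \right)} = -3$
$\left(\left(\left(182 + R{\left(13 \right)}\right) + p{\left(19,-19 \right)}\right) - 966\right)^{2} = \left(\left(\left(182 - \frac{18}{13}\right) - 3\right) - 966\right)^{2} = \left(\left(\frac{2348}{13} - 3\right) - 966\right)^{2} = \left(\frac{2309}{13} - 966\right)^{2} = \left(- \frac{10249}{13}\right)^{2} = \frac{105042001}{169}$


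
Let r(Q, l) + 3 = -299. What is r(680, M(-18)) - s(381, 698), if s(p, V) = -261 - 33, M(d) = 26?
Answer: -8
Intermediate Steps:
r(Q, l) = -302 (r(Q, l) = -3 - 299 = -302)
s(p, V) = -294
r(680, M(-18)) - s(381, 698) = -302 - 1*(-294) = -302 + 294 = -8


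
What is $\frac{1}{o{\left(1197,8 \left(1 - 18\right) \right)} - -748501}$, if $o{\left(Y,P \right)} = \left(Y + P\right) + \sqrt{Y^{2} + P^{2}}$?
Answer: $\frac{749562}{561841740539} - \frac{\sqrt{1451305}}{561841740539} \approx 1.332 \cdot 10^{-6}$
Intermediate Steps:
$o{\left(Y,P \right)} = P + Y + \sqrt{P^{2} + Y^{2}}$ ($o{\left(Y,P \right)} = \left(P + Y\right) + \sqrt{P^{2} + Y^{2}} = P + Y + \sqrt{P^{2} + Y^{2}}$)
$\frac{1}{o{\left(1197,8 \left(1 - 18\right) \right)} - -748501} = \frac{1}{\left(8 \left(1 - 18\right) + 1197 + \sqrt{\left(8 \left(1 - 18\right)\right)^{2} + 1197^{2}}\right) - -748501} = \frac{1}{\left(8 \left(1 - 18\right) + 1197 + \sqrt{\left(8 \left(1 - 18\right)\right)^{2} + 1432809}\right) + 748501} = \frac{1}{\left(8 \left(-17\right) + 1197 + \sqrt{\left(8 \left(-17\right)\right)^{2} + 1432809}\right) + 748501} = \frac{1}{\left(-136 + 1197 + \sqrt{\left(-136\right)^{2} + 1432809}\right) + 748501} = \frac{1}{\left(-136 + 1197 + \sqrt{18496 + 1432809}\right) + 748501} = \frac{1}{\left(-136 + 1197 + \sqrt{1451305}\right) + 748501} = \frac{1}{\left(1061 + \sqrt{1451305}\right) + 748501} = \frac{1}{749562 + \sqrt{1451305}}$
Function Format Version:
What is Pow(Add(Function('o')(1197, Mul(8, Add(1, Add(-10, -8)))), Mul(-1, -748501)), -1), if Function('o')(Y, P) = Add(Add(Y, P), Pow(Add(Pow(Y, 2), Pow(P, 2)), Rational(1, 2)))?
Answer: Add(Rational(749562, 561841740539), Mul(Rational(-1, 561841740539), Pow(1451305, Rational(1, 2)))) ≈ 1.3320e-6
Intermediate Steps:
Function('o')(Y, P) = Add(P, Y, Pow(Add(Pow(P, 2), Pow(Y, 2)), Rational(1, 2))) (Function('o')(Y, P) = Add(Add(P, Y), Pow(Add(Pow(P, 2), Pow(Y, 2)), Rational(1, 2))) = Add(P, Y, Pow(Add(Pow(P, 2), Pow(Y, 2)), Rational(1, 2))))
Pow(Add(Function('o')(1197, Mul(8, Add(1, Add(-10, -8)))), Mul(-1, -748501)), -1) = Pow(Add(Add(Mul(8, Add(1, Add(-10, -8))), 1197, Pow(Add(Pow(Mul(8, Add(1, Add(-10, -8))), 2), Pow(1197, 2)), Rational(1, 2))), Mul(-1, -748501)), -1) = Pow(Add(Add(Mul(8, Add(1, -18)), 1197, Pow(Add(Pow(Mul(8, Add(1, -18)), 2), 1432809), Rational(1, 2))), 748501), -1) = Pow(Add(Add(Mul(8, -17), 1197, Pow(Add(Pow(Mul(8, -17), 2), 1432809), Rational(1, 2))), 748501), -1) = Pow(Add(Add(-136, 1197, Pow(Add(Pow(-136, 2), 1432809), Rational(1, 2))), 748501), -1) = Pow(Add(Add(-136, 1197, Pow(Add(18496, 1432809), Rational(1, 2))), 748501), -1) = Pow(Add(Add(-136, 1197, Pow(1451305, Rational(1, 2))), 748501), -1) = Pow(Add(Add(1061, Pow(1451305, Rational(1, 2))), 748501), -1) = Pow(Add(749562, Pow(1451305, Rational(1, 2))), -1)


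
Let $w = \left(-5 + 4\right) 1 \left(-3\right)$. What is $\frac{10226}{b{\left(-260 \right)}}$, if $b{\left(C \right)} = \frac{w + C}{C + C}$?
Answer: $\frac{5317520}{257} \approx 20691.0$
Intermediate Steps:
$w = 3$ ($w = \left(-1\right) 1 \left(-3\right) = \left(-1\right) \left(-3\right) = 3$)
$b{\left(C \right)} = \frac{3 + C}{2 C}$ ($b{\left(C \right)} = \frac{3 + C}{C + C} = \frac{3 + C}{2 C}$)
$\frac{10226}{b{\left(-260 \right)}} = \frac{10226}{\frac{1}{2} \frac{1}{-260} \left(3 - 260\right)} = \frac{10226}{\frac{1}{2} \left(- \frac{1}{260}\right) \left(-257\right)} = \frac{10226}{\frac{257}{520}} = 10226 \cdot \frac{520}{257} = \frac{5317520}{257}$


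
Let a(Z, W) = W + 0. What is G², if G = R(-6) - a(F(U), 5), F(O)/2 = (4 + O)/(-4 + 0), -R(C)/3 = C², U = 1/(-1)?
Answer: 12769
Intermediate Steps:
U = -1
R(C) = -3*C²
F(O) = -2 - O/2 (F(O) = 2*((4 + O)/(-4 + 0)) = 2*((4 + O)/(-4)) = 2*((4 + O)*(-¼)) = 2*(-1 - O/4) = -2 - O/2)
a(Z, W) = W
G = -113 (G = -3*(-6)² - 1*5 = -3*36 - 5 = -108 - 5 = -113)
G² = (-113)² = 12769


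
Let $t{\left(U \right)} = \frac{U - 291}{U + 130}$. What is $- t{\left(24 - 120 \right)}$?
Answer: $\frac{387}{34} \approx 11.382$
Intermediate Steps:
$t{\left(U \right)} = \frac{-291 + U}{130 + U}$
$- t{\left(24 - 120 \right)} = - \frac{-291 + \left(24 - 120\right)}{130 + \left(24 - 120\right)} = - \frac{-291 - 96}{130 - 96} = - \frac{-387}{34} = \left(-1\right) \left(- \frac{387}{34}\right) = \frac{387}{34}$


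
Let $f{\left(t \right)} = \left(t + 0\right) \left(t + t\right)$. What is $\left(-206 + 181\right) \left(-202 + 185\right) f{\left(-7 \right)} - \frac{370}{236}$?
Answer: $\frac{4914515}{118} \approx 41648.0$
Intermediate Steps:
$f{\left(t \right)} = 2 t^{2}$ ($f{\left(t \right)} = t 2 t = 2 t^{2}$)
$\left(-206 + 181\right) \left(-202 + 185\right) f{\left(-7 \right)} - \frac{370}{236} = \left(-206 + 181\right) \left(-202 + 185\right) 2 \left(-7\right)^{2} - \frac{370}{236} = \left(-25\right) \left(-17\right) 2 \cdot 49 - \frac{185}{118} = 425 \cdot 98 - \frac{185}{118} = 41650 - \frac{185}{118} = \frac{4914515}{118}$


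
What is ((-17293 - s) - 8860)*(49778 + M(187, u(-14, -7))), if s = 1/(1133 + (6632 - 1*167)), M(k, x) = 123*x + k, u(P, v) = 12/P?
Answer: -69353340833415/53186 ≈ -1.3040e+9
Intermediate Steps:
M(k, x) = k + 123*x
s = 1/7598 (s = 1/(1133 + (6632 - 167)) = 1/(1133 + 6465) = 1/7598 ≈ 0.00013161)
((-17293 - s) - 8860)*(49778 + M(187, u(-14, -7))) = ((-17293 - 1*1/7598) - 8860)*(49778 + (187 + 123*(12/(-14)))) = ((-17293 - 1/7598) - 8860)*(49778 + (187 + 123*(12*(-1/14)))) = (-131392215/7598 - 8860)*(49778 + (187 + 123*(-6/7))) = -198710495*(49778 + (187 - 738/7))/7598 = -198710495*(49778 + 571/7)/7598 = -198710495/7598*349017/7 = -69353340833415/53186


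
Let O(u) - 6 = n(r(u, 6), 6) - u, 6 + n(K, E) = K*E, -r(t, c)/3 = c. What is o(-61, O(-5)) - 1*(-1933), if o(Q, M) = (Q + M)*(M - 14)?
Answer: 21121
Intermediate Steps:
r(t, c) = -3*c
n(K, E) = -6 + E*K (n(K, E) = -6 + K*E = -6 + E*K)
O(u) = -108 - u (O(u) = 6 + ((-6 + 6*(-3*6)) - u) = 6 + ((-6 + 6*(-18)) - u) = 6 + ((-6 - 108) - u) = 6 + (-114 - u) = -108 - u)
o(Q, M) = (-14 + M)*(M + Q) (o(Q, M) = (M + Q)*(-14 + M) = (-14 + M)*(M + Q))
o(-61, O(-5)) - 1*(-1933) = ((-108 - 1*(-5))² - 14*(-108 - 1*(-5)) - 14*(-61) + (-108 - 1*(-5))*(-61)) - 1*(-1933) = ((-108 + 5)² - 14*(-108 + 5) + 854 + (-108 + 5)*(-61)) + 1933 = ((-103)² - 14*(-103) + 854 - 103*(-61)) + 1933 = (10609 + 1442 + 854 + 6283) + 1933 = 19188 + 1933 = 21121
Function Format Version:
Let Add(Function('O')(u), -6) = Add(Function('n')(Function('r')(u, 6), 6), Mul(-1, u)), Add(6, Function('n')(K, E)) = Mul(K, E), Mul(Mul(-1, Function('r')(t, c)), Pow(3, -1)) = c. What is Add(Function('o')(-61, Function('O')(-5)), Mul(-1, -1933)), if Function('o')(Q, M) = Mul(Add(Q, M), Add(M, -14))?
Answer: 21121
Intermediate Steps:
Function('r')(t, c) = Mul(-3, c)
Function('n')(K, E) = Add(-6, Mul(E, K)) (Function('n')(K, E) = Add(-6, Mul(K, E)) = Add(-6, Mul(E, K)))
Function('O')(u) = Add(-108, Mul(-1, u)) (Function('O')(u) = Add(6, Add(Add(-6, Mul(6, Mul(-3, 6))), Mul(-1, u))) = Add(6, Add(Add(-6, Mul(6, -18)), Mul(-1, u))) = Add(6, Add(Add(-6, -108), Mul(-1, u))) = Add(6, Add(-114, Mul(-1, u))) = Add(-108, Mul(-1, u)))
Function('o')(Q, M) = Mul(Add(-14, M), Add(M, Q)) (Function('o')(Q, M) = Mul(Add(M, Q), Add(-14, M)) = Mul(Add(-14, M), Add(M, Q)))
Add(Function('o')(-61, Function('O')(-5)), Mul(-1, -1933)) = Add(Add(Pow(Add(-108, Mul(-1, -5)), 2), Mul(-14, Add(-108, Mul(-1, -5))), Mul(-14, -61), Mul(Add(-108, Mul(-1, -5)), -61)), Mul(-1, -1933)) = Add(Add(Pow(Add(-108, 5), 2), Mul(-14, Add(-108, 5)), 854, Mul(Add(-108, 5), -61)), 1933) = Add(Add(Pow(-103, 2), Mul(-14, -103), 854, Mul(-103, -61)), 1933) = Add(Add(10609, 1442, 854, 6283), 1933) = Add(19188, 1933) = 21121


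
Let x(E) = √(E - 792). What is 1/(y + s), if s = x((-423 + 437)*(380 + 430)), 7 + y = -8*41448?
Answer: -331591/109952580733 - 6*√293/109952580733 ≈ -3.0167e-6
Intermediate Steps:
y = -331591 (y = -7 - 8*41448 = -7 - 331584 = -331591)
x(E) = √(-792 + E)
s = 6*√293 (s = √(-792 + (-423 + 437)*(380 + 430)) = √(-792 + 14*810) = √(-792 + 11340) = √10548 = 6*√293 ≈ 102.70)
1/(y + s) = 1/(-331591 + 6*√293)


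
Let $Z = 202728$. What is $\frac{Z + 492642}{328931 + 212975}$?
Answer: $\frac{347685}{270953} \approx 1.2832$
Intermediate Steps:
$\frac{Z + 492642}{328931 + 212975} = \frac{202728 + 492642}{328931 + 212975} = \frac{695370}{541906} = 695370 \cdot \frac{1}{541906} = \frac{347685}{270953}$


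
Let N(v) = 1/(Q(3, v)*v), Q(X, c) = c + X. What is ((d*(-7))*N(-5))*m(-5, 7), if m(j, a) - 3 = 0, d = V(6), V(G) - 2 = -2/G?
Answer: -7/2 ≈ -3.5000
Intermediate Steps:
V(G) = 2 - 2/G
d = 5/3 (d = 2 - 2/6 = 2 - 2*⅙ = 2 - ⅓ = 5/3 ≈ 1.6667)
Q(X, c) = X + c
m(j, a) = 3 (m(j, a) = 3 + 0 = 3)
N(v) = 1/(v*(3 + v)) (N(v) = 1/((3 + v)*v) = 1/(v*(3 + v)))
((d*(-7))*N(-5))*m(-5, 7) = (((5/3)*(-7))*(1/((-5)*(3 - 5))))*3 = -(-7)/(3*(-2))*3 = -(-7)*(-1)/(3*2)*3 = -35/3*⅒*3 = -7/6*3 = -7/2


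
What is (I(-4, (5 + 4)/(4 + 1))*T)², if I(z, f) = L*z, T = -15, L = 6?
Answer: 129600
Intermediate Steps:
I(z, f) = 6*z
(I(-4, (5 + 4)/(4 + 1))*T)² = ((6*(-4))*(-15))² = (-24*(-15))² = 360² = 129600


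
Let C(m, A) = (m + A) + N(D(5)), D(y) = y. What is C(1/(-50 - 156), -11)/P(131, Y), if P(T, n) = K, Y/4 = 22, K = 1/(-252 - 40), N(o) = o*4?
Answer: -270538/103 ≈ -2626.6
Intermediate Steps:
N(o) = 4*o
K = -1/292 (K = 1/(-292) = -1/292 ≈ -0.0034247)
Y = 88 (Y = 4*22 = 88)
P(T, n) = -1/292
C(m, A) = 20 + A + m (C(m, A) = (m + A) + 4*5 = (A + m) + 20 = 20 + A + m)
C(1/(-50 - 156), -11)/P(131, Y) = (20 - 11 + 1/(-50 - 156))/(-1/292) = (20 - 11 + 1/(-206))*(-292) = (20 - 11 - 1/206)*(-292) = (1853/206)*(-292) = -270538/103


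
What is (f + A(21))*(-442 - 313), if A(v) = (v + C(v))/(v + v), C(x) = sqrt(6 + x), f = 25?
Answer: -38505/2 - 755*sqrt(3)/14 ≈ -19346.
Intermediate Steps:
A(v) = (v + sqrt(6 + v))/(2*v) (A(v) = (v + sqrt(6 + v))/(v + v) = (v + sqrt(6 + v))/((2*v)) = (v + sqrt(6 + v))*(1/(2*v)) = (v + sqrt(6 + v))/(2*v))
(f + A(21))*(-442 - 313) = (25 + (1/2)*(21 + sqrt(6 + 21))/21)*(-442 - 313) = (25 + (1/2)*(1/21)*(21 + sqrt(27)))*(-755) = (25 + (1/2)*(1/21)*(21 + 3*sqrt(3)))*(-755) = (25 + (1/2 + sqrt(3)/14))*(-755) = (51/2 + sqrt(3)/14)*(-755) = -38505/2 - 755*sqrt(3)/14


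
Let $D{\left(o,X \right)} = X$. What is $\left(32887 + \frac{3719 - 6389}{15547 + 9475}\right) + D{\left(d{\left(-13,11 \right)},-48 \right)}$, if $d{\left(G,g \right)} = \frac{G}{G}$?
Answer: $\frac{410847394}{12511} \approx 32839.0$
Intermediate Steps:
$d{\left(G,g \right)} = 1$
$\left(32887 + \frac{3719 - 6389}{15547 + 9475}\right) + D{\left(d{\left(-13,11 \right)},-48 \right)} = \left(32887 + \frac{3719 - 6389}{15547 + 9475}\right) - 48 = \left(32887 - \frac{2670}{25022}\right) - 48 = \left(32887 - \frac{1335}{12511}\right) - 48 = \frac{411447922}{12511} - 48 = \frac{410847394}{12511}$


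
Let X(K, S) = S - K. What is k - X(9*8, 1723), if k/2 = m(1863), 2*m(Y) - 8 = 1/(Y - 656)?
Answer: -1983100/1207 ≈ -1643.0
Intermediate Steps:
m(Y) = 4 + 1/(2*(-656 + Y)) (m(Y) = 4 + 1/(2*(Y - 656)) = 4 + 1/(2*(-656 + Y)))
k = 9657/1207 (k = 2*((-5247 + 8*1863)/(2*(-656 + 1863))) = 2*((½)*(-5247 + 14904)/1207) = 2*((½)*(1/1207)*9657) = 2*(9657/2414) = 9657/1207 ≈ 8.0008)
k - X(9*8, 1723) = 9657/1207 - (1723 - 9*8) = 9657/1207 - (1723 - 1*72) = 9657/1207 - (1723 - 72) = 9657/1207 - 1*1651 = 9657/1207 - 1651 = -1983100/1207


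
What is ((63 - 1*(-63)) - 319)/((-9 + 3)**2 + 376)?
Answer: -193/412 ≈ -0.46845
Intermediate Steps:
((63 - 1*(-63)) - 319)/((-9 + 3)**2 + 376) = ((63 + 63) - 319)/((-6)**2 + 376) = (126 - 319)/(36 + 376) = -193/412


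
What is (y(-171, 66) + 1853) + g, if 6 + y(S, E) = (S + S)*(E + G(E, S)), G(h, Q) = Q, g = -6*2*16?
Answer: 37565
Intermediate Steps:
g = -192 (g = -12*16 = -192)
y(S, E) = -6 + 2*S*(E + S) (y(S, E) = -6 + (S + S)*(E + S) = -6 + (2*S)*(E + S) = -6 + 2*S*(E + S))
(y(-171, 66) + 1853) + g = ((-6 + 2*(-171)² + 2*66*(-171)) + 1853) - 192 = ((-6 + 2*29241 - 22572) + 1853) - 192 = ((-6 + 58482 - 22572) + 1853) - 192 = (35904 + 1853) - 192 = 37757 - 192 = 37565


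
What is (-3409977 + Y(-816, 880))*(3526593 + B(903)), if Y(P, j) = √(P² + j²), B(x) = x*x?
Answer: -14806126953954 + 69472032*√5626 ≈ -1.4801e+13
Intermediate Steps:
B(x) = x²
(-3409977 + Y(-816, 880))*(3526593 + B(903)) = (-3409977 + √((-816)² + 880²))*(3526593 + 903²) = (-3409977 + √(665856 + 774400))*(3526593 + 815409) = (-3409977 + √1440256)*4342002 = (-3409977 + 16*√5626)*4342002 = -14806126953954 + 69472032*√5626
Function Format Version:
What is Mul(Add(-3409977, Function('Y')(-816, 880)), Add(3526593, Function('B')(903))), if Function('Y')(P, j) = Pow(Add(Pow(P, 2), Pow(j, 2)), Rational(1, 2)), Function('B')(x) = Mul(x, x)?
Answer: Add(-14806126953954, Mul(69472032, Pow(5626, Rational(1, 2)))) ≈ -1.4801e+13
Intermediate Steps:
Function('B')(x) = Pow(x, 2)
Mul(Add(-3409977, Function('Y')(-816, 880)), Add(3526593, Function('B')(903))) = Mul(Add(-3409977, Pow(Add(Pow(-816, 2), Pow(880, 2)), Rational(1, 2))), Add(3526593, Pow(903, 2))) = Mul(Add(-3409977, Pow(Add(665856, 774400), Rational(1, 2))), Add(3526593, 815409)) = Mul(Add(-3409977, Pow(1440256, Rational(1, 2))), 4342002) = Mul(Add(-3409977, Mul(16, Pow(5626, Rational(1, 2)))), 4342002) = Add(-14806126953954, Mul(69472032, Pow(5626, Rational(1, 2))))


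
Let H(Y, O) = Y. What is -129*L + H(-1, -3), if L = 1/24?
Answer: -51/8 ≈ -6.3750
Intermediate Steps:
L = 1/24 ≈ 0.041667
-129*L + H(-1, -3) = -129*1/24 - 1 = -43/8 - 1 = -51/8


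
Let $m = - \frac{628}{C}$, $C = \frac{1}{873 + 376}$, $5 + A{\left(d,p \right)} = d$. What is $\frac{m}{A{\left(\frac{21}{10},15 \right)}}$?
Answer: $\frac{7843720}{29} \approx 2.7047 \cdot 10^{5}$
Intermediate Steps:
$A{\left(d,p \right)} = -5 + d$
$C = \frac{1}{1249} \approx 0.00080064$
$m = -784372$ ($m = - 628 \frac{1}{\frac{1}{1249}} = \left(-628\right) 1249 = -784372$)
$\frac{m}{A{\left(\frac{21}{10},15 \right)}} = - \frac{784372}{-5 + \frac{21}{10}} = - \frac{784372}{- \frac{29}{10}} = \left(-784372\right) \left(- \frac{10}{29}\right) = \frac{7843720}{29}$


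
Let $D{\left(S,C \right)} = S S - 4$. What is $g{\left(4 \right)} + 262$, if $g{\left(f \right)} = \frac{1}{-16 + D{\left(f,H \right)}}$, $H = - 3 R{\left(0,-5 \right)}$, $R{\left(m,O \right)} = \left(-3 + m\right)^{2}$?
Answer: $\frac{1047}{4} \approx 261.75$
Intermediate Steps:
$H = -27$ ($H = - 3 \left(-3 + 0\right)^{2} = - 3 \left(-3\right)^{2} = \left(-3\right) 9 = -27$)
$D{\left(S,C \right)} = -4 + S^{2}$ ($D{\left(S,C \right)} = S^{2} - 4 = -4 + S^{2}$)
$g{\left(f \right)} = \frac{1}{-20 + f^{2}}$ ($g{\left(f \right)} = \frac{1}{-16 + \left(-4 + f^{2}\right)} = \frac{1}{-20 + f^{2}}$)
$g{\left(4 \right)} + 262 = \frac{1}{-20 + 4^{2}} + 262 = \frac{1}{-20 + 16} + 262 = \frac{1}{-4} + 262 = - \frac{1}{4} + 262 = \frac{1047}{4}$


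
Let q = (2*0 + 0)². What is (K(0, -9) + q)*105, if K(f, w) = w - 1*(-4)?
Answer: -525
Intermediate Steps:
q = 0 (q = (0 + 0)² = 0² = 0)
K(f, w) = 4 + w (K(f, w) = w + 4 = 4 + w)
(K(0, -9) + q)*105 = ((4 - 9) + 0)*105 = (-5 + 0)*105 = -5*105 = -525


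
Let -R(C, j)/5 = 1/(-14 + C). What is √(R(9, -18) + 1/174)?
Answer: 5*√1218/174 ≈ 1.0029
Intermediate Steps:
R(C, j) = -5/(-14 + C)
√(R(9, -18) + 1/174) = √(-5/(-14 + 9) + 1/174) = √(-5/(-5) + 1/174) = √(-5*(-⅕) + 1/174) = √(1 + 1/174) = √(175/174) = 5*√1218/174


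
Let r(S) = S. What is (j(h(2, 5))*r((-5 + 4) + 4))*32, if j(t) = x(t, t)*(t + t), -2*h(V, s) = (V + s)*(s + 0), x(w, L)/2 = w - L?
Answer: 0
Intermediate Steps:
x(w, L) = -2*L + 2*w (x(w, L) = 2*(w - L) = -2*L + 2*w)
h(V, s) = -s*(V + s)/2 (h(V, s) = -(V + s)*(s + 0)/2 = -(V + s)*s/2 = -s*(V + s)/2)
j(t) = 0 (j(t) = (-2*t + 2*t)*(t + t) = 0*(2*t) = 0)
(j(h(2, 5))*r((-5 + 4) + 4))*32 = (0*((-5 + 4) + 4))*32 = (0*(-1 + 4))*32 = (0*3)*32 = 0*32 = 0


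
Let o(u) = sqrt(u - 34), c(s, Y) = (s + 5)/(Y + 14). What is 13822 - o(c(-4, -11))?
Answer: 13822 - I*sqrt(303)/3 ≈ 13822.0 - 5.8023*I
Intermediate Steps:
c(s, Y) = (5 + s)/(14 + Y)
o(u) = sqrt(-34 + u)
13822 - o(c(-4, -11)) = 13822 - sqrt(-34 + (5 - 4)/(14 - 11)) = 13822 - sqrt(-34 + 1/3) = 13822 - sqrt(-101/3) = 13822 - I*sqrt(303)/3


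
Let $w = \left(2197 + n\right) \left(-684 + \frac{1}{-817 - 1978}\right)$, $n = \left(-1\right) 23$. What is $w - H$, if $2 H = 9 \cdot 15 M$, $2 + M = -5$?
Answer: $- \frac{8309782513}{5590} \approx -1.4865 \cdot 10^{6}$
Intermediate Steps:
$n = -23$
$M = -7$ ($M = -2 - 5 = -7$)
$H = - \frac{945}{2}$ ($H = \frac{9 \cdot 15 \left(-7\right)}{2} = \frac{135 \left(-7\right)}{2} = \frac{1}{2} \left(-945\right) = - \frac{945}{2} \approx -472.5$)
$w = - \frac{4156211894}{2795}$ ($w = \left(2197 - 23\right) \left(-684 + \frac{1}{-817 - 1978}\right) = 2174 \left(-684 + \frac{1}{-2795}\right) = 2174 \left(-684 - \frac{1}{2795}\right) = 2174 \left(- \frac{1911781}{2795}\right) = - \frac{4156211894}{2795} \approx -1.487 \cdot 10^{6}$)
$w - H = - \frac{4156211894}{2795} - - \frac{945}{2} = - \frac{4156211894}{2795} + \frac{945}{2} = - \frac{8309782513}{5590}$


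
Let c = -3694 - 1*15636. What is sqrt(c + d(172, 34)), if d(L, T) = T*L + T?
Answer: 82*I*sqrt(2) ≈ 115.97*I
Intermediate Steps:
c = -19330 (c = -3694 - 15636 = -19330)
d(L, T) = T + L*T (d(L, T) = L*T + T = T + L*T)
sqrt(c + d(172, 34)) = sqrt(-19330 + 34*(1 + 172)) = sqrt(-19330 + 34*173) = sqrt(-19330 + 5882) = sqrt(-13448) = 82*I*sqrt(2)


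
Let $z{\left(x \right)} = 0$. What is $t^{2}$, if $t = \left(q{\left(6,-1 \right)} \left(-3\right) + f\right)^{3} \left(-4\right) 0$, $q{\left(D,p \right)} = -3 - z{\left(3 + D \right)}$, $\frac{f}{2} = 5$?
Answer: $0$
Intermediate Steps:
$f = 10$ ($f = 2 \cdot 5 = 10$)
$q{\left(D,p \right)} = -3$ ($q{\left(D,p \right)} = -3 - 0 = -3 + 0 = -3$)
$t = 0$ ($t = \left(\left(-3\right) \left(-3\right) + 10\right)^{3} \left(-4\right) 0 = \left(9 + 10\right)^{3} \left(-4\right) 0 = 19^{3} \left(-4\right) 0 = 6859 \left(-4\right) 0 = \left(-27436\right) 0 = 0$)
$t^{2} = 0^{2} = 0$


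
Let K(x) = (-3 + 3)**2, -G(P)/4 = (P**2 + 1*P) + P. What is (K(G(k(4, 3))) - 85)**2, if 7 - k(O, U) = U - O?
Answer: 7225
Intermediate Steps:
k(O, U) = 7 + O - U (k(O, U) = 7 - (U - O) = 7 + (O - U) = 7 + O - U)
G(P) = -8*P - 4*P**2 (G(P) = -4*((P**2 + 1*P) + P) = -4*((P**2 + P) + P) = -4*((P + P**2) + P) = -4*(P**2 + 2*P) = -8*P - 4*P**2)
K(x) = 0 (K(x) = 0**2 = 0)
(K(G(k(4, 3))) - 85)**2 = (0 - 85)**2 = (-85)**2 = 7225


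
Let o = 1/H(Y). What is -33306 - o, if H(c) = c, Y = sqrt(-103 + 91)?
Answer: -33306 + I*sqrt(3)/6 ≈ -33306.0 + 0.28868*I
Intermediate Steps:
Y = 2*I*sqrt(3) (Y = sqrt(-12) = 2*I*sqrt(3) ≈ 3.4641*I)
o = -I*sqrt(3)/6 (o = 1/(2*I*sqrt(3)) = -I*sqrt(3)/6 ≈ -0.28868*I)
-33306 - o = -33306 - (-1)*I*sqrt(3)/6 = -33306 + I*sqrt(3)/6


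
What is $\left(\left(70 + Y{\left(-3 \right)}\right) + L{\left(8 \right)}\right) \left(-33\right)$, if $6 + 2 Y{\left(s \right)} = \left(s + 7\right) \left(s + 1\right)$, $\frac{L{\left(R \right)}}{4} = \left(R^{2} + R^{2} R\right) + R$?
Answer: $-79167$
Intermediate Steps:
$L{\left(R \right)} = 4 R + 4 R^{2} + 4 R^{3}$ ($L{\left(R \right)} = 4 \left(\left(R^{2} + R^{2} R\right) + R\right) = 4 \left(\left(R^{2} + R^{3}\right) + R\right) = 4 \left(R + R^{2} + R^{3}\right) = 4 R + 4 R^{2} + 4 R^{3}$)
$Y{\left(s \right)} = -3 + \frac{\left(1 + s\right) \left(7 + s\right)}{2}$ ($Y{\left(s \right)} = -3 + \frac{\left(s + 7\right) \left(s + 1\right)}{2} = -3 + \frac{\left(7 + s\right) \left(1 + s\right)}{2} = -3 + \frac{\left(1 + s\right) \left(7 + s\right)}{2}$)
$\left(\left(70 + Y{\left(-3 \right)}\right) + L{\left(8 \right)}\right) \left(-33\right) = \left(\left(70 + \left(\frac{1}{2} + \frac{\left(-3\right)^{2}}{2} + 4 \left(-3\right)\right)\right) + 4 \cdot 8 \left(1 + 8 + 8^{2}\right)\right) \left(-33\right) = \left(\left(70 + \left(\frac{1}{2} + \frac{1}{2} \cdot 9 - 12\right)\right) + 4 \cdot 8 \left(1 + 8 + 64\right)\right) \left(-33\right) = \left(\left(70 + \left(\frac{1}{2} + \frac{9}{2} - 12\right)\right) + 4 \cdot 8 \cdot 73\right) \left(-33\right) = \left(\left(70 - 7\right) + 2336\right) \left(-33\right) = \left(63 + 2336\right) \left(-33\right) = 2399 \left(-33\right) = -79167$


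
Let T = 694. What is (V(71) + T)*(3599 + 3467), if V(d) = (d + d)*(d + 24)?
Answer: 100224144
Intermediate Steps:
V(d) = 2*d*(24 + d) (V(d) = (2*d)*(24 + d) = 2*d*(24 + d))
(V(71) + T)*(3599 + 3467) = (2*71*(24 + 71) + 694)*(3599 + 3467) = (2*71*95 + 694)*7066 = (13490 + 694)*7066 = 14184*7066 = 100224144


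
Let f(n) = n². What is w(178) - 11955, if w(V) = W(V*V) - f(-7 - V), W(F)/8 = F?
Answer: 207292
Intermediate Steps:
W(F) = 8*F
w(V) = -(-7 - V)² + 8*V² (w(V) = 8*(V*V) - (-7 - V)² = 8*V² - (-7 - V)² = -(-7 - V)² + 8*V²)
w(178) - 11955 = (-(7 + 178)² + 8*178²) - 11955 = (-1*185² + 8*31684) - 11955 = (-1*34225 + 253472) - 11955 = (-34225 + 253472) - 11955 = 219247 - 11955 = 207292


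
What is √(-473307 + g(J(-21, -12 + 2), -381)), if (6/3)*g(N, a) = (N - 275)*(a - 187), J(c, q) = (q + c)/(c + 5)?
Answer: I*√1583029/2 ≈ 629.09*I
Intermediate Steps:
J(c, q) = (c + q)/(5 + c)
g(N, a) = (-275 + N)*(-187 + a)/2 (g(N, a) = ((N - 275)*(a - 187))/2 = ((-275 + N)*(-187 + a))/2 = (-275 + N)*(-187 + a)/2)
√(-473307 + g(J(-21, -12 + 2), -381)) = √(-473307 + (51425/2 - 275/2*(-381) - 187*(-21 + (-12 + 2))/(2*(5 - 21)) + (½)*((-21 + (-12 + 2))/(5 - 21))*(-381))) = √(-473307 + (51425/2 + 104775/2 - 187*(-21 - 10)/(2*(-16)) + (½)*((-21 - 10)/(-16))*(-381))) = √(-473307 + (51425/2 + 104775/2 - (-187)*(-31)/32 + (½)*(-1/16*(-31))*(-381))) = √(-473307 + (51425/2 + 104775/2 - 187/2*31/16 + (½)*(31/16)*(-381))) = √(-473307 + (51425/2 + 104775/2 - 5797/32 - 11811/32)) = √(-473307 + 310199/4) = √(-1583029/4) = I*√1583029/2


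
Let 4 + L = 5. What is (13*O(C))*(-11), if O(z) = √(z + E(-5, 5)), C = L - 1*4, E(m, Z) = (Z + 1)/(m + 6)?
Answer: -143*√3 ≈ -247.68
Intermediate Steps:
L = 1 (L = -4 + 5 = 1)
E(m, Z) = (1 + Z)/(6 + m)
C = -3 (C = 1 - 1*4 = 1 - 4 = -3)
O(z) = √(6 + z) (O(z) = √(z + (1 + 5)/(6 - 5)) = √(z + 6/1) = √(z + 1*6) = √(z + 6) = √(6 + z))
(13*O(C))*(-11) = (13*√(6 - 3))*(-11) = (13*√3)*(-11) = -143*√3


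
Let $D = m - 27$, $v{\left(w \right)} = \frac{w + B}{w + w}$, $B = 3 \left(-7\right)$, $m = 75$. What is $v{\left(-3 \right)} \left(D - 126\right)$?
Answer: $-312$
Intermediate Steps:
$B = -21$
$v{\left(w \right)} = \frac{-21 + w}{2 w}$ ($v{\left(w \right)} = \frac{w - 21}{w + w} = \frac{-21 + w}{2 w}$)
$D = 48$ ($D = 75 - 27 = 48$)
$v{\left(-3 \right)} \left(D - 126\right) = \frac{-21 - 3}{2 \left(-3\right)} \left(48 - 126\right) = \frac{1}{2} \left(- \frac{1}{3}\right) \left(-24\right) \left(-78\right) = 4 \left(-78\right) = -312$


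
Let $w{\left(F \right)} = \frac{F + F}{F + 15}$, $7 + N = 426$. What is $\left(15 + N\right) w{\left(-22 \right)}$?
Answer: $2728$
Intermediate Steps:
$N = 419$ ($N = -7 + 426 = 419$)
$w{\left(F \right)} = \frac{2 F}{15 + F}$
$\left(15 + N\right) w{\left(-22 \right)} = \left(15 + 419\right) 2 \left(-22\right) \frac{1}{15 - 22} = 434 \cdot 2 \left(-22\right) \frac{1}{-7} = 434 \cdot 2 \left(-22\right) \left(- \frac{1}{7}\right) = 434 \cdot \frac{44}{7} = 2728$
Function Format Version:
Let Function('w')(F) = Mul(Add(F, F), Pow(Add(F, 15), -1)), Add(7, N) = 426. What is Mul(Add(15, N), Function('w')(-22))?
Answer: 2728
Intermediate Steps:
N = 419 (N = Add(-7, 426) = 419)
Function('w')(F) = Mul(2, F, Pow(Add(15, F), -1)) (Function('w')(F) = Mul(Mul(2, F), Pow(Add(15, F), -1)) = Mul(2, F, Pow(Add(15, F), -1)))
Mul(Add(15, N), Function('w')(-22)) = Mul(Add(15, 419), Mul(2, -22, Pow(Add(15, -22), -1))) = Mul(434, Mul(2, -22, Pow(-7, -1))) = Mul(434, Mul(2, -22, Rational(-1, 7))) = Mul(434, Rational(44, 7)) = 2728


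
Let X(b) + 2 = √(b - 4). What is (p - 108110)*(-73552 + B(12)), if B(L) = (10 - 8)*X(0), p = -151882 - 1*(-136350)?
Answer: 9094610952 - 494568*I ≈ 9.0946e+9 - 4.9457e+5*I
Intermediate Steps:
p = -15532 (p = -151882 + 136350 = -15532)
X(b) = -2 + √(-4 + b) (X(b) = -2 + √(b - 4) = -2 + √(-4 + b))
B(L) = -4 + 4*I (B(L) = (10 - 8)*(-2 + √(-4 + 0)) = 2*(-2 + √(-4)) = 2*(-2 + 2*I) = -4 + 4*I)
(p - 108110)*(-73552 + B(12)) = (-15532 - 108110)*(-73552 + (-4 + 4*I)) = -123642*(-73556 + 4*I) = 9094610952 - 494568*I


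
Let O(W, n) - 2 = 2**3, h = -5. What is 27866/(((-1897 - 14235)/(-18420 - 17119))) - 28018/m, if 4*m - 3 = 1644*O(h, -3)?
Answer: 8141092264189/132629238 ≈ 61382.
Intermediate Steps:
O(W, n) = 10 (O(W, n) = 2 + 2**3 = 2 + 8 = 10)
m = 16443/4 (m = 3/4 + (1644*10)/4 = 3/4 + (1/4)*16440 = 3/4 + 4110 = 16443/4 ≈ 4110.8)
27866/(((-1897 - 14235)/(-18420 - 17119))) - 28018/m = 27866/(((-1897 - 14235)/(-18420 - 17119))) - 28018/16443/4 = 27866/((-16132/(-35539))) - 28018*4/16443 = 27866/((-16132*(-1/35539))) - 112072/16443 = 27866/(16132/35539) - 112072/16443 = 27866*(35539/16132) - 112072/16443 = 495164887/8066 - 112072/16443 = 8141092264189/132629238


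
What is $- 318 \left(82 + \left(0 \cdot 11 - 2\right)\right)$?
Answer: $-25440$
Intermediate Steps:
$- 318 \left(82 + \left(0 \cdot 11 - 2\right)\right) = - 318 \left(82 + \left(0 - 2\right)\right) = - 318 \left(82 - 2\right) = \left(-318\right) 80 = -25440$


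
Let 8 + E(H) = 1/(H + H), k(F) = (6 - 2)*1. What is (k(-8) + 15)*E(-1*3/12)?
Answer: -190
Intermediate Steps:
k(F) = 4 (k(F) = 4*1 = 4)
E(H) = -8 + 1/(2*H) (E(H) = -8 + 1/(H + H) = -8 + 1/(2*H))
(k(-8) + 15)*E(-1*3/12) = (4 + 15)*(-8 + 1/(2*((-1*3/12)))) = 19*(-8 + 1/(2*((-3*1/12)))) = 19*(-8 + 1/(2*(-¼))) = 19*(-8 + (½)*(-4)) = 19*(-8 - 2) = 19*(-10) = -190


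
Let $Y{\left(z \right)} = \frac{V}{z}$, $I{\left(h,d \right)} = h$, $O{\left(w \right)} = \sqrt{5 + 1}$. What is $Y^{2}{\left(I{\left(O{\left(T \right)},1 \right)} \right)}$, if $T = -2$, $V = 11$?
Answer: $\frac{121}{6} \approx 20.167$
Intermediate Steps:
$O{\left(w \right)} = \sqrt{6}$
$Y{\left(z \right)} = \frac{11}{z}$
$Y^{2}{\left(I{\left(O{\left(T \right)},1 \right)} \right)} = \left(\frac{11}{\sqrt{6}}\right)^{2} = \left(11 \frac{\sqrt{6}}{6}\right)^{2} = \left(\frac{11 \sqrt{6}}{6}\right)^{2} = \frac{121}{6}$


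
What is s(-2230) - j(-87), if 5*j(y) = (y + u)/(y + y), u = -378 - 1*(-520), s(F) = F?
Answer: -388009/174 ≈ -2229.9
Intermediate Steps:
u = 142 (u = -378 + 520 = 142)
j(y) = (142 + y)/(10*y) (j(y) = ((y + 142)/(y + y))/5 = ((142 + y)/((2*y)))/5 = ((142 + y)*(1/(2*y)))/5 = ((142 + y)/(2*y))/5 = (142 + y)/(10*y))
s(-2230) - j(-87) = -2230 - (142 - 87)/(10*(-87)) = -2230 - (-1)*55/(10*87) = -2230 - 1*(-11/174) = -2230 + 11/174 = -388009/174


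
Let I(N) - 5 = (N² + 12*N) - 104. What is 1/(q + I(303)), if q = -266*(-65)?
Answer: 1/112636 ≈ 8.8782e-6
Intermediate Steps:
q = 17290
I(N) = -99 + N² + 12*N (I(N) = 5 + ((N² + 12*N) - 104) = 5 + (-104 + N² + 12*N) = -99 + N² + 12*N)
1/(q + I(303)) = 1/(17290 + (-99 + 303² + 12*303)) = 1/(17290 + (-99 + 91809 + 3636)) = 1/(17290 + 95346) = 1/112636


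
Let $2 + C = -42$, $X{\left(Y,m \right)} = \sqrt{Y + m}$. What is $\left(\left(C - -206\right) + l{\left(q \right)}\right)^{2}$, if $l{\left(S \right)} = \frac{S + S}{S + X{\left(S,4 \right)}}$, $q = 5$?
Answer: $\frac{426409}{16} \approx 26651.0$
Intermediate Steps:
$C = -44$ ($C = -2 - 42 = -44$)
$l{\left(S \right)} = \frac{2 S}{S + \sqrt{4 + S}}$ ($l{\left(S \right)} = \frac{S + S}{S + \sqrt{S + 4}} = \frac{2 S}{S + \sqrt{4 + S}}$)
$\left(\left(C - -206\right) + l{\left(q \right)}\right)^{2} = \left(\left(-44 - -206\right) + 2 \cdot 5 \frac{1}{5 + \sqrt{4 + 5}}\right)^{2} = \left(\left(-44 + 206\right) + 2 \cdot 5 \frac{1}{5 + \sqrt{9}}\right)^{2} = \left(162 + 2 \cdot 5 \frac{1}{5 + 3}\right)^{2} = \left(162 + 2 \cdot 5 \cdot \frac{1}{8}\right)^{2} = \left(162 + \frac{5}{4}\right)^{2} = \left(\frac{653}{4}\right)^{2} = \frac{426409}{16}$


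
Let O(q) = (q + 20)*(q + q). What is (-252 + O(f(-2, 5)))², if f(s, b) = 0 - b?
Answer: 161604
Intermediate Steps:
f(s, b) = -b
O(q) = 2*q*(20 + q) (O(q) = (20 + q)*(2*q) = 2*q*(20 + q))
(-252 + O(f(-2, 5)))² = (-252 + 2*(-1*5)*(20 - 1*5))² = (-252 + 2*(-5)*(20 - 5))² = (-252 + 2*(-5)*15)² = (-252 - 150)² = (-402)² = 161604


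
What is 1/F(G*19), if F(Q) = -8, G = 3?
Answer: -1/8 ≈ -0.12500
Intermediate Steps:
1/F(G*19) = 1/(-8) = -1/8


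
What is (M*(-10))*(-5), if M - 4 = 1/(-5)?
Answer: 190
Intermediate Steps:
M = 19/5 (M = 4 + 1/(-5) = 4 - 1/5 = 19/5 ≈ 3.8000)
(M*(-10))*(-5) = ((19/5)*(-10))*(-5) = -38*(-5) = 190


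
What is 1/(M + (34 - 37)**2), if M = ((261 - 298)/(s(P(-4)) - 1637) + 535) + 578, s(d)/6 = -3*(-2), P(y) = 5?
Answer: 1601/1796359 ≈ 0.00089125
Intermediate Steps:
s(d) = 36 (s(d) = 6*(-3*(-2)) = 6*6 = 36)
M = 1781950/1601 (M = ((261 - 298)/(36 - 1637) + 535) + 578 = (-37/(-1601) + 535) + 578 = (-37*(-1/1601) + 535) + 578 = (37/1601 + 535) + 578 = 856572/1601 + 578 = 1781950/1601 ≈ 1113.0)
1/(M + (34 - 37)**2) = 1/(1781950/1601 + (34 - 37)**2) = 1/(1781950/1601 + (-3)**2) = 1/(1781950/1601 + 9) = 1/(1796359/1601) = 1601/1796359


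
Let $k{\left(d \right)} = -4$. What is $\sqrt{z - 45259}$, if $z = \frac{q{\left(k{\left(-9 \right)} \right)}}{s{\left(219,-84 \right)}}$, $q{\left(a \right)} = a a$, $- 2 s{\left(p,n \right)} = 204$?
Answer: $\frac{i \sqrt{117719067}}{51} \approx 212.74 i$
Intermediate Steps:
$s{\left(p,n \right)} = -102$ ($s{\left(p,n \right)} = \left(- \frac{1}{2}\right) 204 = -102$)
$q{\left(a \right)} = a^{2}$
$z = - \frac{8}{51}$ ($z = \frac{\left(-4\right)^{2}}{-102} = 16 \left(- \frac{1}{102}\right) = - \frac{8}{51} \approx -0.15686$)
$\sqrt{z - 45259} = \sqrt{- \frac{8}{51} - 45259} = \sqrt{- \frac{2308217}{51}} = \frac{i \sqrt{117719067}}{51}$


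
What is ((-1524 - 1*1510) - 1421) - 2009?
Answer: -6464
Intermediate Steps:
((-1524 - 1*1510) - 1421) - 2009 = ((-1524 - 1510) - 1421) - 2009 = (-3034 - 1421) - 2009 = -4455 - 2009 = -6464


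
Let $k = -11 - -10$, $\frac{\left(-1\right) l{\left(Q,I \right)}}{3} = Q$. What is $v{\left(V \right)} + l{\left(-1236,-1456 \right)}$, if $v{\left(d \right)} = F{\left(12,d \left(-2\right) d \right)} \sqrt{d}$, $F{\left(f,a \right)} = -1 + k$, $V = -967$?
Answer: $3708 - 2 i \sqrt{967} \approx 3708.0 - 62.193 i$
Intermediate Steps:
$l{\left(Q,I \right)} = - 3 Q$
$k = -1$ ($k = -11 + 10 = -1$)
$F{\left(f,a \right)} = -2$ ($F{\left(f,a \right)} = -1 - 1 = -2$)
$v{\left(d \right)} = - 2 \sqrt{d}$
$v{\left(V \right)} + l{\left(-1236,-1456 \right)} = - 2 \sqrt{-967} - -3708 = - 2 i \sqrt{967} + 3708 = 3708 - 2 i \sqrt{967}$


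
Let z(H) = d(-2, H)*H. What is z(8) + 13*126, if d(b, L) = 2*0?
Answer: 1638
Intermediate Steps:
d(b, L) = 0
z(H) = 0 (z(H) = 0*H = 0)
z(8) + 13*126 = 0 + 13*126 = 0 + 1638 = 1638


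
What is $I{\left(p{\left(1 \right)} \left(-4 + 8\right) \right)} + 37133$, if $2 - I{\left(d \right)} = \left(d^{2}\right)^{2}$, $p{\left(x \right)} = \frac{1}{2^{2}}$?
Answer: $37134$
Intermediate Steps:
$p{\left(x \right)} = \frac{1}{4}$
$I{\left(d \right)} = 2 - d^{4}$ ($I{\left(d \right)} = 2 - \left(d^{2}\right)^{2} = 2 - d^{4}$)
$I{\left(p{\left(1 \right)} \left(-4 + 8\right) \right)} + 37133 = \left(2 - \left(\frac{-4 + 8}{4}\right)^{4}\right) + 37133 = \left(2 - \left(\frac{1}{4} \cdot 4\right)^{4}\right) + 37133 = \left(2 - 1^{4}\right) + 37133 = \left(2 - 1\right) + 37133 = 1 + 37133 = 37134$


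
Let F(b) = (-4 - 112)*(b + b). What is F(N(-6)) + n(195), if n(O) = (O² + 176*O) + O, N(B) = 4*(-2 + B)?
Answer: 79964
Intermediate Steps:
N(B) = -8 + 4*B
n(O) = O² + 177*O
F(b) = -232*b
F(N(-6)) + n(195) = -232*(-8 + 4*(-6)) + 195*(177 + 195) = -232*(-8 - 24) + 195*372 = -232*(-32) + 72540 = 7424 + 72540 = 79964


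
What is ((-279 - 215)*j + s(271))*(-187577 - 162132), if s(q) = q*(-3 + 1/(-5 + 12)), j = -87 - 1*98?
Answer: -221823915790/7 ≈ -3.1689e+10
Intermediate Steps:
j = -185 (j = -87 - 98 = -185)
s(q) = -20*q/7 (s(q) = q*(-3 + 1/7) = q*(-3 + ⅐) = q*(-20/7) = -20*q/7)
((-279 - 215)*j + s(271))*(-187577 - 162132) = ((-279 - 215)*(-185) - 20/7*271)*(-187577 - 162132) = (-494*(-185) - 5420/7)*(-349709) = (91390 - 5420/7)*(-349709) = (634310/7)*(-349709) = -221823915790/7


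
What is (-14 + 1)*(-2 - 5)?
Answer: 91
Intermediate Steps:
(-14 + 1)*(-2 - 5) = -13*(-7) = 91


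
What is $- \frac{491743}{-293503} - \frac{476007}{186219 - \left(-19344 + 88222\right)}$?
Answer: $- \frac{1673629942}{702855827} \approx -2.3812$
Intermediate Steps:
$- \frac{491743}{-293503} - \frac{476007}{186219 - \left(-19344 + 88222\right)} = \left(-491743\right) \left(- \frac{1}{293503}\right) - \frac{476007}{186219 - 68878} = \frac{70249}{41929} - \frac{476007}{186219 - 68878} = \frac{70249}{41929} - \frac{476007}{117341} = \frac{70249}{41929} - \frac{68001}{16763} = - \frac{1673629942}{702855827}$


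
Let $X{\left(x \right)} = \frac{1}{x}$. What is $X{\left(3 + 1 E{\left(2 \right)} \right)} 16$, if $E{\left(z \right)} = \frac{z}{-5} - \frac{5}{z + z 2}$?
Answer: $\frac{480}{53} \approx 9.0566$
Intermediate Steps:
$E{\left(z \right)} = - \frac{5}{3 z} - \frac{z}{5}$ ($E{\left(z \right)} = z \left(- \frac{1}{5}\right) - \frac{5}{z + 2 z} = - \frac{z}{5} - \frac{5}{3 z} = - \frac{5}{3 z} - \frac{z}{5}$)
$X{\left(3 + 1 E{\left(2 \right)} \right)} 16 = \frac{1}{3 + 1 \left(- \frac{5}{3 \cdot 2} - \frac{2}{5}\right)} 16 = \frac{1}{3 + 1 \left(\left(- \frac{5}{3}\right) \frac{1}{2} - \frac{2}{5}\right)} 16 = \frac{1}{3 + 1 \left(- \frac{5}{6} - \frac{2}{5}\right)} 16 = \frac{1}{3 + 1 \left(- \frac{37}{30}\right)} 16 = \frac{1}{3 - \frac{37}{30}} \cdot 16 = \frac{1}{\frac{53}{30}} \cdot 16 = \frac{30}{53} \cdot 16 = \frac{480}{53}$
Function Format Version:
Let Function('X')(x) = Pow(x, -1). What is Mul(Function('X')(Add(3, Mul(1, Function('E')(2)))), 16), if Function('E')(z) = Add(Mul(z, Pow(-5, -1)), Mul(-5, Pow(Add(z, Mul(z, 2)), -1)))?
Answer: Rational(480, 53) ≈ 9.0566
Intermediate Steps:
Function('E')(z) = Add(Mul(Rational(-5, 3), Pow(z, -1)), Mul(Rational(-1, 5), z)) (Function('E')(z) = Add(Mul(z, Rational(-1, 5)), Mul(-5, Pow(Add(z, Mul(2, z)), -1))) = Add(Mul(Rational(-1, 5), z), Mul(-5, Pow(Mul(3, z), -1))) = Add(Mul(Rational(-1, 5), z), Mul(-5, Mul(Rational(1, 3), Pow(z, -1)))) = Add(Mul(Rational(-1, 5), z), Mul(Rational(-5, 3), Pow(z, -1))) = Add(Mul(Rational(-5, 3), Pow(z, -1)), Mul(Rational(-1, 5), z)))
Mul(Function('X')(Add(3, Mul(1, Function('E')(2)))), 16) = Mul(Pow(Add(3, Mul(1, Add(Mul(Rational(-5, 3), Pow(2, -1)), Mul(Rational(-1, 5), 2)))), -1), 16) = Mul(Pow(Add(3, Mul(1, Add(Mul(Rational(-5, 3), Rational(1, 2)), Rational(-2, 5)))), -1), 16) = Mul(Pow(Add(3, Mul(1, Add(Rational(-5, 6), Rational(-2, 5)))), -1), 16) = Mul(Pow(Add(3, Mul(1, Rational(-37, 30))), -1), 16) = Mul(Pow(Add(3, Rational(-37, 30)), -1), 16) = Mul(Pow(Rational(53, 30), -1), 16) = Mul(Rational(30, 53), 16) = Rational(480, 53)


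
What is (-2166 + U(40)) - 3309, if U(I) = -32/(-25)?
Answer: -136843/25 ≈ -5473.7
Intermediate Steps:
U(I) = 32/25 (U(I) = -32*(-1/25) = 32/25)
(-2166 + U(40)) - 3309 = (-2166 + 32/25) - 3309 = -54118/25 - 3309 = -136843/25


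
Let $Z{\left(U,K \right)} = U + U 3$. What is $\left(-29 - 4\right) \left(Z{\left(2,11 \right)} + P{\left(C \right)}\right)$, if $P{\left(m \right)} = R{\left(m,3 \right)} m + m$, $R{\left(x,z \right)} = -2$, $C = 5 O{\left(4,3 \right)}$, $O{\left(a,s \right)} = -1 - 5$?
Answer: $-1254$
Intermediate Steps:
$O{\left(a,s \right)} = -6$
$C = -30$ ($C = 5 \left(-6\right) = -30$)
$P{\left(m \right)} = - m$ ($P{\left(m \right)} = - 2 m + m = - m$)
$Z{\left(U,K \right)} = 4 U$ ($Z{\left(U,K \right)} = U + 3 U = 4 U$)
$\left(-29 - 4\right) \left(Z{\left(2,11 \right)} + P{\left(C \right)}\right) = \left(-29 - 4\right) \left(4 \cdot 2 - -30\right) = - 33 \left(8 + 30\right) = \left(-33\right) 38 = -1254$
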